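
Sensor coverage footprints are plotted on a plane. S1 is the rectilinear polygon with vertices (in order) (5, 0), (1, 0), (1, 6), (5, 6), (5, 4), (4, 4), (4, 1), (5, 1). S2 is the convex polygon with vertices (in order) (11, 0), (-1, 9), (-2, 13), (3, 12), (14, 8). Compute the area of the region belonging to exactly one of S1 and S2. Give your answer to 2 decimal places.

|S1| = 21, |S2| = 95.5, |S1∩S2| = 1.5.
|S1 △ S2| = |S1| + |S2| − 2·|S1∩S2| = 21 + 95.5 − 3 = 113.50.

113.50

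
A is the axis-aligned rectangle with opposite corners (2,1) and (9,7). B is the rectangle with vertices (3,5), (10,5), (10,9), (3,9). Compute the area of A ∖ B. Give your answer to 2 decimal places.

|A∩B|: x∈[3,9], y∈[5,7] → 6·2 = 12.
|A| = 42.
|A ∖ B| = |A| − |A∩B| = 42 − 12 = 30.00.

30.00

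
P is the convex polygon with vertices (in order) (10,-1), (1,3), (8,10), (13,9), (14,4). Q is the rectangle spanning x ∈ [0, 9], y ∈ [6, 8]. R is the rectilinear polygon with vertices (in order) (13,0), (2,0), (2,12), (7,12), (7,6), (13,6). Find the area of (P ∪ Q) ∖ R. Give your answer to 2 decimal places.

30.37

|P ∪ Q| = 94.5.
|(P ∪ Q) ∩ R| = 64.1278.
|(P ∪ Q) ∖ R| = 94.5 − 64.1278 = 30.37.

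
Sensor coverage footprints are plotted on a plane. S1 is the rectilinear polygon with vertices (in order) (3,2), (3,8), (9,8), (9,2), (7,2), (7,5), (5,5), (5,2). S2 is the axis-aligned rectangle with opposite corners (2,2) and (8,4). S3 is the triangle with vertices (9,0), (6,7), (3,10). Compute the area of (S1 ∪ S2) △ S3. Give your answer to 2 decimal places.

33.64

|S1 ∪ S2| = 36.
|(S1 ∪ S2) ∩ S3| = 4.181.
|(S1 ∪ S2) △ S3| = 36 + 6 − 8.3619 = 33.64.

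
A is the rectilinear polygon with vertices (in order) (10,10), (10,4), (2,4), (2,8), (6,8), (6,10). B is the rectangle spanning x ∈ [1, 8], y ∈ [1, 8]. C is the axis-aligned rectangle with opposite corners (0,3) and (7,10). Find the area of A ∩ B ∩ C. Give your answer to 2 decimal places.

The intersection is the polygon with vertices (2,8), (6,8), (7,8), (7,4), (2,4).
By the shoelace formula its area is 20.00.

20.00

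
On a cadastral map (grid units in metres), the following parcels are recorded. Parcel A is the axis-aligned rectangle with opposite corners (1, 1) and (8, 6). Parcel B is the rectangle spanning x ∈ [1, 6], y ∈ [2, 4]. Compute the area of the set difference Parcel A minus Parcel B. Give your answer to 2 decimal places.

|Parcel A∩Parcel B|: x∈[1,6], y∈[2,4] → 5·2 = 10.
|Parcel A| = 35.
|Parcel A ∖ Parcel B| = |Parcel A| − |Parcel A∩Parcel B| = 35 − 10 = 25.00.

25.00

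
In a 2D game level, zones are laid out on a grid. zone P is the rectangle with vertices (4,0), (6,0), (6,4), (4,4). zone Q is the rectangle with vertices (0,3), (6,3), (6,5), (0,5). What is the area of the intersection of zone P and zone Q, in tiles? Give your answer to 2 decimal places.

2.00

|zone P∩zone Q|: x∈[4,6], y∈[3,4] → 2·1 = 2.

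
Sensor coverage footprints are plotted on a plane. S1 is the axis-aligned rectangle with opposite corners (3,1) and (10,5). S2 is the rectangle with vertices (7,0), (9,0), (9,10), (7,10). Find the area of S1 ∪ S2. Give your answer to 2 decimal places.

40.00

By inclusion–exclusion:
Individual areas: |S1| = 28, |S2| = 20.
|S1∩S2|: x∈[7,9], y∈[1,5] → 2·4 = 8.
|S1 ∪ S2| = 48 − 8 = 40.00.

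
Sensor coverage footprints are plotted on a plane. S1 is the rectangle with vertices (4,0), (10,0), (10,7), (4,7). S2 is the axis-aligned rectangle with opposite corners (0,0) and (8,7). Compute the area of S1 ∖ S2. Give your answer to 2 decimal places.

|S1∩S2|: x∈[4,8], y∈[0,7] → 4·7 = 28.
|S1| = 42.
|S1 ∖ S2| = |S1| − |S1∩S2| = 42 − 28 = 14.00.

14.00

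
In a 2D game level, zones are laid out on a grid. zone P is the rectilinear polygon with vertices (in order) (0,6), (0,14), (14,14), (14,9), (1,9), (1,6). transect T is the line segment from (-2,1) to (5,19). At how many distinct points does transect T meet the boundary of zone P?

4

The segment meets the boundary at (3.056,14), (1,8.714), (1.111,9), (0,6.143).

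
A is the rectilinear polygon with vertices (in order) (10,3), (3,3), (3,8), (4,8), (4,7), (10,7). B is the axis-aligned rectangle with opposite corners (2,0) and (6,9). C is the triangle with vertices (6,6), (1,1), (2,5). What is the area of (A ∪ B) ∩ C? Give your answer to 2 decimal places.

6.00

The region (A ∪ B) ∩ C is the polygon with vertices (2,5), (6,6), (2,2).
By the shoelace formula its area is 6.00.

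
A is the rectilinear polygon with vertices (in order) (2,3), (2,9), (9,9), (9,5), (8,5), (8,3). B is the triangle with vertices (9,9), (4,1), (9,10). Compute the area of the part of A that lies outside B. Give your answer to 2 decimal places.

|A| = 40, |A∩B| = 2.0833.
|A ∖ B| = |A| − |A∩B| = 40 − 2.0833 = 37.92.

37.92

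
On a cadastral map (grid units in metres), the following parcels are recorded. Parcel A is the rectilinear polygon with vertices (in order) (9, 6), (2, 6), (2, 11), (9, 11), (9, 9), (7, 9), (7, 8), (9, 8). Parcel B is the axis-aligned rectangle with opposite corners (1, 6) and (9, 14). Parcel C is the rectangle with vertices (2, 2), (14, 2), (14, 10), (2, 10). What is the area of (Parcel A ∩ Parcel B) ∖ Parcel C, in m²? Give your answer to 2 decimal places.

7.00

|Parcel A ∩ Parcel B| = 33.
|(Parcel A ∩ Parcel B) ∩ Parcel C| = 26.
|(Parcel A ∩ Parcel B) ∖ Parcel C| = 33 − 26 = 7.00.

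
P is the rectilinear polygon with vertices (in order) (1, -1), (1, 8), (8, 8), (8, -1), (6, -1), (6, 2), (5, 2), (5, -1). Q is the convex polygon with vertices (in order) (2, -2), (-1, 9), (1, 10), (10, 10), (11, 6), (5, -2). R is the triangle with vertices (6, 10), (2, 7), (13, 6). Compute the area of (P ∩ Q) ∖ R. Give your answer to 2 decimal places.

48.73

|P ∩ Q| = 55.697.
|(P ∩ Q) ∩ R| = 6.9697.
|(P ∩ Q) ∖ R| = 55.697 − 6.9697 = 48.73.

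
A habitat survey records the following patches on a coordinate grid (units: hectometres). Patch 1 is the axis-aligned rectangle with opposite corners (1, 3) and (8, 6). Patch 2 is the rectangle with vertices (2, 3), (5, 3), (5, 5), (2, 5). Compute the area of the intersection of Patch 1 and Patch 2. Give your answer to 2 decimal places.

|Patch 1∩Patch 2|: x∈[2,5], y∈[3,5] → 3·2 = 6.

6.00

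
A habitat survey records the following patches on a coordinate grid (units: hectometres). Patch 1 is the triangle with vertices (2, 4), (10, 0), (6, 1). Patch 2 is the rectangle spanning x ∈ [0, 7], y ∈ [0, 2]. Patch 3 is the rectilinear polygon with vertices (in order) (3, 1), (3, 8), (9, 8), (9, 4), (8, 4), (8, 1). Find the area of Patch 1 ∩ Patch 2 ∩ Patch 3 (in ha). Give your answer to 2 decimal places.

The intersection is the polygon with vertices (7,1), (6,1), (4.667,2), (6,2), (7,1.5).
By the shoelace formula its area is 1.42.

1.42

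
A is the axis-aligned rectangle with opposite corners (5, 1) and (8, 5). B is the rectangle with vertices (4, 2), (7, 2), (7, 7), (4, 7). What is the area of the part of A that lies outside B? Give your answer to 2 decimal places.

6.00

|A∩B|: x∈[5,7], y∈[2,5] → 2·3 = 6.
|A| = 12.
|A ∖ B| = |A| − |A∩B| = 12 − 6 = 6.00.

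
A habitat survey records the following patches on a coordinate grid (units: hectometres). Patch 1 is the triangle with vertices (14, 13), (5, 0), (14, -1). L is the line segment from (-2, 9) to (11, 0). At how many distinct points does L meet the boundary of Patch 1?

1

The segment meets the boundary at (6.944,2.808).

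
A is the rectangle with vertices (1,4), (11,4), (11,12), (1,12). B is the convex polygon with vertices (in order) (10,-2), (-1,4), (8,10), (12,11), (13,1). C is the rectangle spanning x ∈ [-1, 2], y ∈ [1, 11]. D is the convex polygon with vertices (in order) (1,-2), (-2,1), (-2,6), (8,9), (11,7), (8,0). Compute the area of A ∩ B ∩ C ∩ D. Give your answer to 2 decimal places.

The intersection is the polygon with vertices (1,5.333), (2,6), (2,4), (1,4).
By the shoelace formula its area is 1.67.

1.67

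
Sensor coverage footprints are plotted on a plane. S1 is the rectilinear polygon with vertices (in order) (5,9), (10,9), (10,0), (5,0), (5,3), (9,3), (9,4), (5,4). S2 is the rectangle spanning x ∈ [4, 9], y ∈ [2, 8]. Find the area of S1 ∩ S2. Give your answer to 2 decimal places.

20.00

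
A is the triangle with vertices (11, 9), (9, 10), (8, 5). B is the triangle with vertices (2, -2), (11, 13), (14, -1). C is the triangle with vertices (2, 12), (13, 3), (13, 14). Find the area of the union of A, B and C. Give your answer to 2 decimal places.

By inclusion–exclusion:
Individual areas: |A| = 5.5, |B| = 85.5, |C| = 60.5.
|A∩B| = 5.4577.
|A∩C| = 4.8597.
|B∩C| = 23.1057.
|A∩B∩C| = 4.8174.
|A ∪ B ∪ C| = 151.5 − 33.4231 + 4.8174 = 122.89.

122.89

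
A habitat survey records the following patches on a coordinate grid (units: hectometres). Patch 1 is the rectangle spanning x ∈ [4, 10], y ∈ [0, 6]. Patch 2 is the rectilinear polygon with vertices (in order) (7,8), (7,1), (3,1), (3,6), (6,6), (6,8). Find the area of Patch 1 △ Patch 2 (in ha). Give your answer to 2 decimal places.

|Patch 1| = 36, |Patch 2| = 22, |Patch 1∩Patch 2| = 15.
|Patch 1 △ Patch 2| = |Patch 1| + |Patch 2| − 2·|Patch 1∩Patch 2| = 36 + 22 − 30 = 28.00.

28.00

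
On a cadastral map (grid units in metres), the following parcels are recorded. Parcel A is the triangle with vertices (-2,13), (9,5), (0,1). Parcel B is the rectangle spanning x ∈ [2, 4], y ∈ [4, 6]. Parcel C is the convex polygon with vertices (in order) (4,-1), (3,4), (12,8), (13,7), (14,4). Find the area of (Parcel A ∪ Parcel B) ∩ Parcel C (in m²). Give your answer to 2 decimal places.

8.56

The region (Parcel A ∪ Parcel B) ∩ Parcel C is the polygon with vertices (3.306,2.469), (3,4), (7.578,6.035), (9,5).
By the shoelace formula its area is 8.56.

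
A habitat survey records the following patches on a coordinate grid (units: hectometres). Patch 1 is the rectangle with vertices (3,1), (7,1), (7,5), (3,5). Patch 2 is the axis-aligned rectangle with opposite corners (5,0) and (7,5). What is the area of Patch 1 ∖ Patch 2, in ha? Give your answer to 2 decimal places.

|Patch 1∩Patch 2|: x∈[5,7], y∈[1,5] → 2·4 = 8.
|Patch 1| = 16.
|Patch 1 ∖ Patch 2| = |Patch 1| − |Patch 1∩Patch 2| = 16 − 8 = 8.00.

8.00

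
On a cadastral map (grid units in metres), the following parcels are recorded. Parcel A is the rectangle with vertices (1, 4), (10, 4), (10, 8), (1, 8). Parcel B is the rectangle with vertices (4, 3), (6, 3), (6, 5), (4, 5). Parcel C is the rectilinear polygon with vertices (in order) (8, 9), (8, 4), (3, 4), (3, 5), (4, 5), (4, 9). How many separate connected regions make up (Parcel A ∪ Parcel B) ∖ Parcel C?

3

(Parcel A ∪ Parcel B) ∖ Parcel C splits into 3 disjoint pieces (area 11, area 8, area 2).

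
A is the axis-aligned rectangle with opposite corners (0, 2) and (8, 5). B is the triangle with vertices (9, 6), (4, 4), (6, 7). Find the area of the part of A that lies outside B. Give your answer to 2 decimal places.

|A| = 24, |A∩B| = 0.9167.
|A ∖ B| = |A| − |A∩B| = 24 − 0.9167 = 23.08.

23.08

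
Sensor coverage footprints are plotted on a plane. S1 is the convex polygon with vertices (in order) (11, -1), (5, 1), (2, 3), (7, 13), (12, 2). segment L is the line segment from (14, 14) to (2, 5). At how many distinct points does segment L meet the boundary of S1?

2

The segment meets the boundary at (3.6,6.2), (8.441,9.831).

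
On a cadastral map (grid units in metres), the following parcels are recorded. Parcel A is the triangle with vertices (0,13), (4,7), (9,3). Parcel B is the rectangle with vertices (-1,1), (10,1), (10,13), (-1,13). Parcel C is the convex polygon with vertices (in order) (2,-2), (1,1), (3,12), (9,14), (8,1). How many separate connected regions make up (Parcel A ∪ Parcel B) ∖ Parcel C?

2

(Parcel A ∪ Parcel B) ∖ Parcel C splits into 2 disjoint pieces (area 18.4615, area 38.5).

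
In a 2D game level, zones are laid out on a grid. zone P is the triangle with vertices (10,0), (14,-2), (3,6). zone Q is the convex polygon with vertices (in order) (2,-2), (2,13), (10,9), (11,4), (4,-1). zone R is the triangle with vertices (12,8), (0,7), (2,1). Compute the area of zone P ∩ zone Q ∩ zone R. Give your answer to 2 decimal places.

The intersection is the polygon with vertices (6.013,3.809), (5.761,3.633), (3,6).
By the shoelace formula its area is 0.54.

0.54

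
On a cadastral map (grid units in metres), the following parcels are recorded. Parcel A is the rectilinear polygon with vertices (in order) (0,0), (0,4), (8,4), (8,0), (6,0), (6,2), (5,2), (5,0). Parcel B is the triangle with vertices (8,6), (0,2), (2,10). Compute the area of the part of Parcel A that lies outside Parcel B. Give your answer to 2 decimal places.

26.50

|Parcel A| = 30, |Parcel A∩Parcel B| = 3.5.
|Parcel A ∖ Parcel B| = |Parcel A| − |Parcel A∩Parcel B| = 30 − 3.5 = 26.50.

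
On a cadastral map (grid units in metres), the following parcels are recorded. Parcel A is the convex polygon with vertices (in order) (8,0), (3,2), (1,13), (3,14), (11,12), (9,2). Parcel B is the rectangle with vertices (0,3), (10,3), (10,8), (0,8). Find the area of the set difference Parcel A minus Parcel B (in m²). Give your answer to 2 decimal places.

|Parcel A| = 96, |Parcel A∩Parcel B| = 36.5818.
|Parcel A ∖ Parcel B| = |Parcel A| − |Parcel A∩Parcel B| = 96 − 36.5818 = 59.42.

59.42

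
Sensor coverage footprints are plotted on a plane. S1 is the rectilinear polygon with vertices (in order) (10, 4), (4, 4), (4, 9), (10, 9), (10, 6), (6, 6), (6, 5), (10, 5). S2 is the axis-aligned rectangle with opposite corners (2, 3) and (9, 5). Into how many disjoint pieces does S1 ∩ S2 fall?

1

S1 ∩ S2 is a single connected region.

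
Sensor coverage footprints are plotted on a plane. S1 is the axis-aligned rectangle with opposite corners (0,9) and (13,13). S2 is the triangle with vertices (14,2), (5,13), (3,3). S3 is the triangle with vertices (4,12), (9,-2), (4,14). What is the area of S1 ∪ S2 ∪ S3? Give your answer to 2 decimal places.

By inclusion–exclusion:
Individual areas: |S1| = 52, |S2| = 56, |S3| = 5.
|S1∩S2| = 8.1455.
|S1∩S3| = 2.1429.
|S2∩S3| = 3.3593.
|S1∩S2∩S3| = 1.1296.
|S1 ∪ S2 ∪ S3| = 113 − 13.6477 + 1.1296 = 100.48.

100.48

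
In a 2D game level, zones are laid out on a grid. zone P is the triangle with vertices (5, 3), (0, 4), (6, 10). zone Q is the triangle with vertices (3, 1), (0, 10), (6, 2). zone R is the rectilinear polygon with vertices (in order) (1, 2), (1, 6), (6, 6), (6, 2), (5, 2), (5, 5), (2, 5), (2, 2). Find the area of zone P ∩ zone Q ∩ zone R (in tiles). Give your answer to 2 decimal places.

1.88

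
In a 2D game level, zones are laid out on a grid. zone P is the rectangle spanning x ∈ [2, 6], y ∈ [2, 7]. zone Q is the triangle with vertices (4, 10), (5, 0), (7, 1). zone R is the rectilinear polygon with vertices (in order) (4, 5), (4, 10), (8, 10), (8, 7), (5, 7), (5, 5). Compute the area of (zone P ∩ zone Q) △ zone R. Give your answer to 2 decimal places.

17.35

|zone P ∩ zone Q| = 5.75.
|(zone P ∩ zone Q) ∩ zone R| = 1.2.
|(zone P ∩ zone Q) △ zone R| = 5.75 + 14 − 2.4 = 17.35.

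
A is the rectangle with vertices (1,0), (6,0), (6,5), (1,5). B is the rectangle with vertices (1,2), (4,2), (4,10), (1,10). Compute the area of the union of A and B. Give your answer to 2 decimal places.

40.00

By inclusion–exclusion:
Individual areas: |A| = 25, |B| = 24.
|A∩B|: x∈[1,4], y∈[2,5] → 3·3 = 9.
|A ∪ B| = 49 − 9 = 40.00.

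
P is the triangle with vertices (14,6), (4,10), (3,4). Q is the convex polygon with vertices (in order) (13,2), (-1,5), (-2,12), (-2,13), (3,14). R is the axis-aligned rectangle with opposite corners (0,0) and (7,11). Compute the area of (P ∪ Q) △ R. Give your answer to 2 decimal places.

79.29

|P ∪ Q| = 97.1399.
|(P ∪ Q) ∩ R| = 47.4241.
|(P ∪ Q) △ R| = 97.1399 + 77 − 94.8482 = 79.29.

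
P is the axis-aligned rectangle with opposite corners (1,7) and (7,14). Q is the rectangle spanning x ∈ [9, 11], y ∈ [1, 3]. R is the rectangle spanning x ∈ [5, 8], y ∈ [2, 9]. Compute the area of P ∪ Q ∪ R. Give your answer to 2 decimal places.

By inclusion–exclusion:
Individual areas: |P| = 42, |Q| = 4, |R| = 21.
|P∩Q| = 0 (no overlap).
|P∩R|: x∈[5,7], y∈[7,9] → 2·2 = 4.
|Q∩R| = 0 (no overlap).
|P∩Q∩R| = 0.
|P ∪ Q ∪ R| = 67 − 4 + 0 = 63.00.

63.00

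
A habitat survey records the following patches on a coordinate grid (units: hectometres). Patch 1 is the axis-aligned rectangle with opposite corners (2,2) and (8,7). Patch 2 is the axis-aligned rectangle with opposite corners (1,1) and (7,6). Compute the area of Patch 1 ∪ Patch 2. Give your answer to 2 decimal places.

40.00

By inclusion–exclusion:
Individual areas: |Patch 1| = 30, |Patch 2| = 30.
|Patch 1∩Patch 2|: x∈[2,7], y∈[2,6] → 5·4 = 20.
|Patch 1 ∪ Patch 2| = 60 − 20 = 40.00.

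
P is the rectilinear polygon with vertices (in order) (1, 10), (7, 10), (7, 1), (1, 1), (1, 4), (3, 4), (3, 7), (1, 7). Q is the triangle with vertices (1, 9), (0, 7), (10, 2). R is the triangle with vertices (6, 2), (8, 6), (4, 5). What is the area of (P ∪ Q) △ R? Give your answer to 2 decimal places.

47.21

|P ∪ Q| = 52.5.
|(P ∪ Q) ∩ R| = 6.145.
|(P ∪ Q) △ R| = 52.5 + 7 − 12.29 = 47.21.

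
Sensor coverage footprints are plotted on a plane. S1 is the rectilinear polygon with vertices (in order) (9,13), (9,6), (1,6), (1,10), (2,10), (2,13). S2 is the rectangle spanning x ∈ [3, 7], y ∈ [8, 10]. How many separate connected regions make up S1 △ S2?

S1 △ S2 is a single connected region.

1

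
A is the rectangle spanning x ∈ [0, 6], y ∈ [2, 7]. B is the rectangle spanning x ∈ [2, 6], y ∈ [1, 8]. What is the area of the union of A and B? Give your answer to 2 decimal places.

By inclusion–exclusion:
Individual areas: |A| = 30, |B| = 28.
|A∩B|: x∈[2,6], y∈[2,7] → 4·5 = 20.
|A ∪ B| = 58 − 20 = 38.00.

38.00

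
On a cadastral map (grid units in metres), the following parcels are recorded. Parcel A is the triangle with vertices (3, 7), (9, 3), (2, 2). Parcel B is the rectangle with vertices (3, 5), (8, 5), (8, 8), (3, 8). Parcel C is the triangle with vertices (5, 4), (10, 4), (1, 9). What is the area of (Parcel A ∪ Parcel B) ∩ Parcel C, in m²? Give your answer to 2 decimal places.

8.77

The region (Parcel A ∪ Parcel B) ∩ Parcel C is the polygon with vertices (3,7), (3,7.889), (8,5.111), (8,5), (6,5), (7.5,4), (5,4), (2.92,6.6).
By the shoelace formula its area is 8.77.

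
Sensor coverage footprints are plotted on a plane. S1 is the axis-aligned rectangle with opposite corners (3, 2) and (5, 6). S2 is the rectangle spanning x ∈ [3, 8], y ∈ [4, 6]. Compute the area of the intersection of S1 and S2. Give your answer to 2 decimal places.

4.00

|S1∩S2|: x∈[3,5], y∈[4,6] → 2·2 = 4.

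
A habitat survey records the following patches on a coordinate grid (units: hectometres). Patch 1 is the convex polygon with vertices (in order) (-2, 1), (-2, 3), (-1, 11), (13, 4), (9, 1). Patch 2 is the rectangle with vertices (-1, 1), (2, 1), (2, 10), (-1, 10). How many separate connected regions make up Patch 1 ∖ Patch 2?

2

Patch 1 ∖ Patch 2 splits into 2 disjoint pieces (area 7, area 57.25).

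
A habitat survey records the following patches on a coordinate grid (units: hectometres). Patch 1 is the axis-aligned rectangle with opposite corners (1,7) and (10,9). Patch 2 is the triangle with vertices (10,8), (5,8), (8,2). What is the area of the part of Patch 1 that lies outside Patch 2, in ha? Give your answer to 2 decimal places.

13.42

|Patch 1| = 18, |Patch 1∩Patch 2| = 4.5833.
|Patch 1 ∖ Patch 2| = |Patch 1| − |Patch 1∩Patch 2| = 18 − 4.5833 = 13.42.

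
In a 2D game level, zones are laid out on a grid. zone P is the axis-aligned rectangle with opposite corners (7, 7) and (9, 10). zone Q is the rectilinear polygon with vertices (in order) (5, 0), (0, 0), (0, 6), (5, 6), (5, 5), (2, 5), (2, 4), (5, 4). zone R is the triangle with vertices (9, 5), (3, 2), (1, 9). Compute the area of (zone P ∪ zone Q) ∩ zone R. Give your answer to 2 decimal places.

6.57

|zone P ∪ zone Q| = 33.
|(zone P ∪ zone Q) ∩ zone R| = 6.57.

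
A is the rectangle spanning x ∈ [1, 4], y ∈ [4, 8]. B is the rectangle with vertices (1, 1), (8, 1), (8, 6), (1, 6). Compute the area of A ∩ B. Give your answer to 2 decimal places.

|A∩B|: x∈[1,4], y∈[4,6] → 3·2 = 6.

6.00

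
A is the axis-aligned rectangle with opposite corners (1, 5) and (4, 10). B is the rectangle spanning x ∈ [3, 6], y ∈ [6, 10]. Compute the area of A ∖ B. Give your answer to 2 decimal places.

11.00

|A∩B|: x∈[3,4], y∈[6,10] → 1·4 = 4.
|A| = 15.
|A ∖ B| = |A| − |A∩B| = 15 − 4 = 11.00.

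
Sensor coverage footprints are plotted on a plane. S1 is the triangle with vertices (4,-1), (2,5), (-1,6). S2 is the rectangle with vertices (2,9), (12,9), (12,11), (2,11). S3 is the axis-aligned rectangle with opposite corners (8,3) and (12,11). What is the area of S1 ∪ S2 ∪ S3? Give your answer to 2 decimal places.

By inclusion–exclusion:
Individual areas: |S1| = 8, |S2| = 20, |S3| = 32.
|S1∩S2| = 0.
|S1∩S3| = 0.
|S2∩S3|: x∈[8,12], y∈[9,11] → 4·2 = 8.
|S1∩S2∩S3| = 0.
|S1 ∪ S2 ∪ S3| = 60 − 8 + 0 = 52.00.

52.00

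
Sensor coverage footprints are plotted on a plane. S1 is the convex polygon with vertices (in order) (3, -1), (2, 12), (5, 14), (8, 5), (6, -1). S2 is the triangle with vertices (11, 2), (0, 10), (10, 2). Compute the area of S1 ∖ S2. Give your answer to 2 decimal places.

|S1| = 61, |S1∩S2| = 1.9688.
|S1 ∖ S2| = |S1| − |S1∩S2| = 61 − 1.9688 = 59.03.

59.03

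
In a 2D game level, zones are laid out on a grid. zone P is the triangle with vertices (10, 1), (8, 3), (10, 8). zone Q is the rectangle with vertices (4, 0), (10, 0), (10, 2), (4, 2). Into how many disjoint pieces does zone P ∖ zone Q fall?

zone P ∖ zone Q is a single connected region.

1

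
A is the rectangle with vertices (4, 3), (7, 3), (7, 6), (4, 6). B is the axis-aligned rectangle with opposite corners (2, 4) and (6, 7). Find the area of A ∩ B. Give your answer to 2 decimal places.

|A∩B|: x∈[4,6], y∈[4,6] → 2·2 = 4.

4.00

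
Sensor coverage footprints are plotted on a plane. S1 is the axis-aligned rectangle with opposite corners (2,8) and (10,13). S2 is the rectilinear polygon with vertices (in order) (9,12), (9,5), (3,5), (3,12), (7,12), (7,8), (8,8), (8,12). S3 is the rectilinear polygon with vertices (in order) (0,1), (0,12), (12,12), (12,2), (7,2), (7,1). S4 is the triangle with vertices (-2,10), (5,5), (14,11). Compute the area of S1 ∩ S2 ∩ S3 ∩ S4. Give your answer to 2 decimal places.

12.41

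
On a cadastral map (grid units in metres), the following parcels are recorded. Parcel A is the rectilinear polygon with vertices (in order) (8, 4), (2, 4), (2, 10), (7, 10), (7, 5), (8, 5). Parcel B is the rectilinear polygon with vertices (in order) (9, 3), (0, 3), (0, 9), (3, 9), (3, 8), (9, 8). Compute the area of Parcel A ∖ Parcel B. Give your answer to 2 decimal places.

9.00

|Parcel A| = 31, |Parcel A∩Parcel B| = 22.
|Parcel A ∖ Parcel B| = |Parcel A| − |Parcel A∩Parcel B| = 31 − 22 = 9.00.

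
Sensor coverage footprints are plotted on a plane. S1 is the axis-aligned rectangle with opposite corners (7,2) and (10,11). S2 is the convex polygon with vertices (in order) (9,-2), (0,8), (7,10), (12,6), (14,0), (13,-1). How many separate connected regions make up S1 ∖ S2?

S1 ∖ S2 is a single connected region.

1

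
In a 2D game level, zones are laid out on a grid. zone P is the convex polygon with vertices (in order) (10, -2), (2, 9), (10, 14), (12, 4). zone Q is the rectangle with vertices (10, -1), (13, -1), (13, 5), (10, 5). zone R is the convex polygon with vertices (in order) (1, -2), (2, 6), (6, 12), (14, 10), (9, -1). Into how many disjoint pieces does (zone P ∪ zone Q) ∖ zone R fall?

3

(zone P ∪ zone Q) ∖ zone R splits into 3 disjoint pieces (area 3.5776, area 6.0902, area 16.3211).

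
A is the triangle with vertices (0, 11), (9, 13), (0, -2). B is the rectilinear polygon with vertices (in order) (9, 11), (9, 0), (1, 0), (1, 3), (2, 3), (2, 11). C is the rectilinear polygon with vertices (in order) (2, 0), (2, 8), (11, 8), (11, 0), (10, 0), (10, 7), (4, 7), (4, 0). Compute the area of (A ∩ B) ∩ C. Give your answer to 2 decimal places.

The region (A ∩ B) ∩ C is the polygon with vertices (2,8), (6,8), (5.4,7), (4,7), (4,4.667), (2,1.333), (2,3).
By the shoelace formula its area is 11.70.

11.70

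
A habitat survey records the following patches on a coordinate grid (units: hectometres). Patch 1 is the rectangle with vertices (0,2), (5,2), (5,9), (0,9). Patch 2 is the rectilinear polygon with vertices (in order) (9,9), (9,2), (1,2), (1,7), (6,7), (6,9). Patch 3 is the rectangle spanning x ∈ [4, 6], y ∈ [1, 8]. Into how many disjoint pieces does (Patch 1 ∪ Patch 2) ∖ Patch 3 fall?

(Patch 1 ∪ Patch 2) ∖ Patch 3 splits into 2 disjoint pieces (area 29, area 21).

2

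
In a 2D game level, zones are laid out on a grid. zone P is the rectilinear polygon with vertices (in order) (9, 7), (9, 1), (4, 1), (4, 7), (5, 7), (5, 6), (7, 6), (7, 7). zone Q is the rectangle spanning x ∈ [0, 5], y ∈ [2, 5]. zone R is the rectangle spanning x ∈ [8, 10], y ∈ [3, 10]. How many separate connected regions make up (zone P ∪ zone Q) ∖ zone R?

(zone P ∪ zone Q) ∖ zone R is a single connected region.

1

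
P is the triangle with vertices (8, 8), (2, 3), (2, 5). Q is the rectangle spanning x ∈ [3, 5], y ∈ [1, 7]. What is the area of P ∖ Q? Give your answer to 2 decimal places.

|P| = 6, |P∩Q| = 2.6667.
|P ∖ Q| = |P| − |P∩Q| = 6 − 2.6667 = 3.33.

3.33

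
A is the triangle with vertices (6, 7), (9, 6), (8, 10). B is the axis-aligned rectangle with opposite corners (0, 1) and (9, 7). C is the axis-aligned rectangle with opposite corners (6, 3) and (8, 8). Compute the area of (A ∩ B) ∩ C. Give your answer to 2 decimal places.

The region (A ∩ B) ∩ C is the polygon with vertices (8,7), (8,6.333), (6,7).
By the shoelace formula its area is 0.67.

0.67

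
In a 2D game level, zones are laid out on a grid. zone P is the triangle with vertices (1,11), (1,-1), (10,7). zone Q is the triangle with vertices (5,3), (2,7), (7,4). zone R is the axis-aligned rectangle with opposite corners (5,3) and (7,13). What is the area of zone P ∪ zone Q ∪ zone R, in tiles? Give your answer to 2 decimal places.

By inclusion–exclusion:
Individual areas: |zone P| = 54, |zone Q| = 5.5, |zone R| = 20.
|zone P∩zone Q| = 5.3945.
|zone P∩zone R| = 10.5556.
|zone Q∩zone R| = 2.2.
|zone P∩zone Q∩zone R| = 2.0945.
|zone P ∪ zone Q ∪ zone R| = 79.5 − 18.15 + 2.0945 = 63.44.

63.44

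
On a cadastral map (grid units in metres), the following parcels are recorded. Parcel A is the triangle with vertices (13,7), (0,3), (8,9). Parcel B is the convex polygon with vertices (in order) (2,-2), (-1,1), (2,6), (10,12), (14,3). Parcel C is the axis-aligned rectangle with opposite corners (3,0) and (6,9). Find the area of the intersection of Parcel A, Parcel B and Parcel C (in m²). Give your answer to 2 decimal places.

The intersection is the polygon with vertices (6,7.5), (6,4.846), (3,3.923), (3,5.25).
By the shoelace formula its area is 5.97.

5.97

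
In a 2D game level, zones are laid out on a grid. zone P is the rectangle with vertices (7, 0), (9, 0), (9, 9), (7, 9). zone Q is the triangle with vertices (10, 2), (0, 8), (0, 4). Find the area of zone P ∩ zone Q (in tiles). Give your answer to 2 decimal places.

1.60

The intersection is the polygon with vertices (9,2.2), (7,2.6), (7,3.8), (9,2.6).
By the shoelace formula its area is 1.60.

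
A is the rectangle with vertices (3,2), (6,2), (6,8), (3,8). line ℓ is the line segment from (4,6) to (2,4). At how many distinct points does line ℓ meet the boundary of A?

1

The segment meets the boundary at (3,5).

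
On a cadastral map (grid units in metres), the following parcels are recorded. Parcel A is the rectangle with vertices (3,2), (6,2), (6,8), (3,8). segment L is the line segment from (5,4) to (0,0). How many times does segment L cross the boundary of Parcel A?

The segment meets the boundary at (3,2.4).

1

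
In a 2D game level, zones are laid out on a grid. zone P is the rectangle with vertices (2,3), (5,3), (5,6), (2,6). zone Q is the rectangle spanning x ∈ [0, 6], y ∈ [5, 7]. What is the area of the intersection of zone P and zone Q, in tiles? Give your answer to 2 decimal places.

3.00

|zone P∩zone Q|: x∈[2,5], y∈[5,6] → 3·1 = 3.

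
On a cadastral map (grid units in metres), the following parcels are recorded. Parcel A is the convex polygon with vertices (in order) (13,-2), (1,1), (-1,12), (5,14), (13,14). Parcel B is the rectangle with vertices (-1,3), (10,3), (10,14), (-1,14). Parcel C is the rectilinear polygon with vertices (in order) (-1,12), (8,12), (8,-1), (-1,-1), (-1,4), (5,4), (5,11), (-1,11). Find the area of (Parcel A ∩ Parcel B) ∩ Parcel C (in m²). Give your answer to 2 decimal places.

The region (Parcel A ∩ Parcel B) ∩ Parcel C is the polygon with vertices (0.636,3), (0.455,4), (5,4), (5,11), (-0.818,11), (-1,12), (8,12), (8,3).
By the shoelace formula its area is 37.36.

37.36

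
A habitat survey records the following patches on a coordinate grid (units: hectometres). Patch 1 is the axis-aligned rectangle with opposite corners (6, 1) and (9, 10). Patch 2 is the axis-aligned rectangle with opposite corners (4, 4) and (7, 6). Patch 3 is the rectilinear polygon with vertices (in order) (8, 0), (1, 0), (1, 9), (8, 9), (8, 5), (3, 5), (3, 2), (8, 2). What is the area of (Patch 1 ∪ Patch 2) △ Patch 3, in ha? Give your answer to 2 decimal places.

55.00

|Patch 1 ∪ Patch 2| = 31.
|(Patch 1 ∪ Patch 2) ∩ Patch 3| = 12.
|(Patch 1 ∪ Patch 2) △ Patch 3| = 31 + 48 − 24 = 55.00.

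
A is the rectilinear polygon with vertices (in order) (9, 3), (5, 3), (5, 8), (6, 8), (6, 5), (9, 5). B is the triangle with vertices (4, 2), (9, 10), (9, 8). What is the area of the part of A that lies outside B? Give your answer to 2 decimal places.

10.25

|A| = 11, |A∩B| = 0.75.
|A ∖ B| = |A| − |A∩B| = 11 − 0.75 = 10.25.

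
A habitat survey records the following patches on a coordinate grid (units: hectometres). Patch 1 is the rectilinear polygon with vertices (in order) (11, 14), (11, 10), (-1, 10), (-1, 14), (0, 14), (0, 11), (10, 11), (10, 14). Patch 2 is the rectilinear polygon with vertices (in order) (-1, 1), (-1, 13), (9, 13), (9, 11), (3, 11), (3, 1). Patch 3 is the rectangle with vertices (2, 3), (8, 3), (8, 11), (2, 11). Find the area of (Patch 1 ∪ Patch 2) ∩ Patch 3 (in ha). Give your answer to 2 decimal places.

13.00

The region (Patch 1 ∪ Patch 2) ∩ Patch 3 is the polygon with vertices (3,10), (3,3), (2,3), (2,11), (8,11), (8,10).
By the shoelace formula its area is 13.00.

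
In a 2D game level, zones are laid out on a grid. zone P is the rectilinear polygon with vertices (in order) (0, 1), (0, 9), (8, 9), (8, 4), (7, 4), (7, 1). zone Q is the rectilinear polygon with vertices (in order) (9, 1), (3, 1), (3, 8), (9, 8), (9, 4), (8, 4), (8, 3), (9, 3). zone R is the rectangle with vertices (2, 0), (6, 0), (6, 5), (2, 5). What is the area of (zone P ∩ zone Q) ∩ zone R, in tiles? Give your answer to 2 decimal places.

The region (zone P ∩ zone Q) ∩ zone R is the polygon with vertices (3,1), (3,5), (6,5), (6,1).
By the shoelace formula its area is 12.00.

12.00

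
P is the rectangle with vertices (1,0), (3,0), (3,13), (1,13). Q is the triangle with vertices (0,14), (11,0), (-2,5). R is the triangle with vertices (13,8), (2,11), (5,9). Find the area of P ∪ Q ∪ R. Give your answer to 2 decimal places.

79.82

By inclusion–exclusion:
Individual areas: |P| = 26, |Q| = 63.5, |R| = 6.5.
|P∩Q| = 15.986.
|P∩R| = 0.197.
|Q∩R| = 0.0671.
|P∩Q∩R| = 0.0671.
|P ∪ Q ∪ R| = 96 − 16.2501 + 0.0671 = 79.82.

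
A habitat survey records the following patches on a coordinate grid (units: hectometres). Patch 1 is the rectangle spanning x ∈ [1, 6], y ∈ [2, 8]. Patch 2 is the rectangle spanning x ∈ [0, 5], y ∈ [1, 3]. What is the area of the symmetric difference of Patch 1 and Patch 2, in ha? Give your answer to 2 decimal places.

32.00

|Patch 1∩Patch 2|: x∈[1,5], y∈[2,3] → 4·1 = 4.
|Patch 1 △ Patch 2| = |Patch 1| + |Patch 2| − 2·|Patch 1∩Patch 2| = 30 + 10 − 8 = 32.00.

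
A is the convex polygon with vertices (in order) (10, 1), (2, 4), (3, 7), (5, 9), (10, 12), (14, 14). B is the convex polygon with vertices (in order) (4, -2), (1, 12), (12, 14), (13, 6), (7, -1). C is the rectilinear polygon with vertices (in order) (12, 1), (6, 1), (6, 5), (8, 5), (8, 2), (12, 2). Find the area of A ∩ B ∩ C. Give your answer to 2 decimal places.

6.38

The intersection is the polygon with vertices (9.027,1.365), (6,2.5), (6,5), (8,5), (8,2), (9.571,2).
By the shoelace formula its area is 6.38.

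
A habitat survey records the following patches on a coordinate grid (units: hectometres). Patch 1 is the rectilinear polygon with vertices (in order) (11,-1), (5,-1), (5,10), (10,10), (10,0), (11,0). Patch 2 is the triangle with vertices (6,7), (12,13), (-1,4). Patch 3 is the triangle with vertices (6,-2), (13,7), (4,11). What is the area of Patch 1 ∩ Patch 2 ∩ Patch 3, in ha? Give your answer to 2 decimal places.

4.36

The intersection is the polygon with vertices (7.113,9.617), (8.154,9.154), (6,7), (5,6.571), (5,8.154).
By the shoelace formula its area is 4.36.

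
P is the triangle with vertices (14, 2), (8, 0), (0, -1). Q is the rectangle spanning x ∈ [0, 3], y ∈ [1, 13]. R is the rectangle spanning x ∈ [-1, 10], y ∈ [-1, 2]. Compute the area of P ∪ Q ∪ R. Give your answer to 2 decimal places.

By inclusion–exclusion:
Individual areas: |P| = 5, |Q| = 36, |R| = 33.
|P∩Q| = 0.
|P∩R| = 4.0476.
|Q∩R|: x∈[0,3], y∈[1,2] → 3·1 = 3.
|P∩Q∩R| = 0.
|P ∪ Q ∪ R| = 74 − 7.0476 + 0 = 66.95.

66.95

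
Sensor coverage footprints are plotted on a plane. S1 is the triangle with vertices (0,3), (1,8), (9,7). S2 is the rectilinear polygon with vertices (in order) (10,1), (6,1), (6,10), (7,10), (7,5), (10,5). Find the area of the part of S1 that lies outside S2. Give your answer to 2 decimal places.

19.08

|S1| = 20.5, |S1∩S2| = 1.4236.
|S1 ∖ S2| = |S1| − |S1∩S2| = 20.5 − 1.4236 = 19.08.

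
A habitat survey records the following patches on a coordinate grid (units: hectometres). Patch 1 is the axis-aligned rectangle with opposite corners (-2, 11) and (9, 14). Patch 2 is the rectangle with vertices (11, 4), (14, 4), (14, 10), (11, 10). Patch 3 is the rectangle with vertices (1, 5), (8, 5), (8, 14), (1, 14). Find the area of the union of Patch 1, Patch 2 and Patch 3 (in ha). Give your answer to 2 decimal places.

93.00

By inclusion–exclusion:
Individual areas: |Patch 1| = 33, |Patch 2| = 18, |Patch 3| = 63.
|Patch 1∩Patch 2| = 0 (no overlap).
|Patch 1∩Patch 3|: x∈[1,8], y∈[11,14] → 7·3 = 21.
|Patch 2∩Patch 3| = 0 (no overlap).
|Patch 1∩Patch 2∩Patch 3| = 0.
|Patch 1 ∪ Patch 2 ∪ Patch 3| = 114 − 21 + 0 = 93.00.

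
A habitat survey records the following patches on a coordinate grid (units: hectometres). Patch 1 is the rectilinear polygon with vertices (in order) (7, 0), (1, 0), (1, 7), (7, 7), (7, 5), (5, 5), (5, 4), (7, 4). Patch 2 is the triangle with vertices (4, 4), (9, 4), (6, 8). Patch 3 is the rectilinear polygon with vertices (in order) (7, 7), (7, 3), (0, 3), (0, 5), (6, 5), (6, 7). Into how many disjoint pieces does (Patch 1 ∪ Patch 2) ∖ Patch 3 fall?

(Patch 1 ∪ Patch 2) ∖ Patch 3 splits into 3 disjoint pieces (area 18, area 10.625, area 2.6667).

3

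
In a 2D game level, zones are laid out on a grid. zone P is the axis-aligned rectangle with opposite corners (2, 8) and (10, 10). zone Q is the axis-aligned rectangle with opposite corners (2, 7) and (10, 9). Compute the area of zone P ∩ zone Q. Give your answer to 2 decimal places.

|zone P∩zone Q|: x∈[2,10], y∈[8,9] → 8·1 = 8.

8.00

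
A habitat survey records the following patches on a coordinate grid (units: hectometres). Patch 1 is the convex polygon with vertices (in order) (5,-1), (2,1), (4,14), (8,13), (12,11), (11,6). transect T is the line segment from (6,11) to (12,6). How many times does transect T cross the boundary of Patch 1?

1

The segment meets the boundary at (11.143,6.714).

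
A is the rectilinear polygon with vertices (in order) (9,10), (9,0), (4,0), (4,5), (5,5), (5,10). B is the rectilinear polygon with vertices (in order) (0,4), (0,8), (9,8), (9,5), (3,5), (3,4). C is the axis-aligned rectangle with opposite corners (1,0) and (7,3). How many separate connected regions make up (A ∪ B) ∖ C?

(A ∪ B) ∖ C is a single connected region.

1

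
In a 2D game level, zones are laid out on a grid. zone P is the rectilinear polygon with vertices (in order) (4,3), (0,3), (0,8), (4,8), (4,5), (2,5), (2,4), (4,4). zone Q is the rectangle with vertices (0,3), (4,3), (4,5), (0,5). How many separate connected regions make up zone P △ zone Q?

zone P △ zone Q is a single connected region.

1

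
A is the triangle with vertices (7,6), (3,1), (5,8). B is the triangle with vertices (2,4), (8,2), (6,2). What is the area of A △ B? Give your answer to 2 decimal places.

|A| = 9, |B| = 2, |A∩B| = 0.3136.
|A △ B| = |A| + |B| − 2·|A∩B| = 9 + 2 − 0.6272 = 10.37.

10.37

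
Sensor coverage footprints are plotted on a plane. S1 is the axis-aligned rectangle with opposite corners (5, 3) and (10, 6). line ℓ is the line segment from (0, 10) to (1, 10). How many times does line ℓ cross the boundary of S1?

The segment lies entirely outside S1 and never meets its boundary.

0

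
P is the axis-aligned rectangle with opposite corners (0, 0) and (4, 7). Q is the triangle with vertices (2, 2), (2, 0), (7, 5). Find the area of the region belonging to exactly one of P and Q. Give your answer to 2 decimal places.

26.60

|P| = 28, |Q| = 5, |P∩Q| = 3.2.
|P △ Q| = |P| + |Q| − 2·|P∩Q| = 28 + 5 − 6.4 = 26.60.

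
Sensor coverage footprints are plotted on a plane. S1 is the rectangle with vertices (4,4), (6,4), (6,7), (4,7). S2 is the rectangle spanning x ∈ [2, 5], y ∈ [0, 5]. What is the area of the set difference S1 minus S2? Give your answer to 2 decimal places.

|S1∩S2|: x∈[4,5], y∈[4,5] → 1·1 = 1.
|S1| = 6.
|S1 ∖ S2| = |S1| − |S1∩S2| = 6 − 1 = 5.00.

5.00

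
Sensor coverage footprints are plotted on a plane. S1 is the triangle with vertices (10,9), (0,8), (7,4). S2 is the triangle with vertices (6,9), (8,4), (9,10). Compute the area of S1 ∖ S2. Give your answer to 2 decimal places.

17.77

|S1| = 23.5, |S1∩S2| = 5.7295.
|S1 ∖ S2| = |S1| − |S1∩S2| = 23.5 − 5.7295 = 17.77.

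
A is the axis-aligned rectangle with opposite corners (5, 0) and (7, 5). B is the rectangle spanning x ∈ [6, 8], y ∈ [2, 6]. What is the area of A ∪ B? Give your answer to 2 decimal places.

By inclusion–exclusion:
Individual areas: |A| = 10, |B| = 8.
|A∩B|: x∈[6,7], y∈[2,5] → 1·3 = 3.
|A ∪ B| = 18 − 3 = 15.00.

15.00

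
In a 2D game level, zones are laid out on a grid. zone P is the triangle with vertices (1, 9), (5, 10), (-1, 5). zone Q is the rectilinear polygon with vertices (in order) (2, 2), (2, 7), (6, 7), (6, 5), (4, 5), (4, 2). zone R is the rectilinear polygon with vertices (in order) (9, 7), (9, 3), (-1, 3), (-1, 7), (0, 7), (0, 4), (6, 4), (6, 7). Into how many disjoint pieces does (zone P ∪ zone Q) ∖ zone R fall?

(zone P ∪ zone Q) ∖ zone R splits into 3 disjoint pieces (area 6.4167, area 10, area 2).

3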